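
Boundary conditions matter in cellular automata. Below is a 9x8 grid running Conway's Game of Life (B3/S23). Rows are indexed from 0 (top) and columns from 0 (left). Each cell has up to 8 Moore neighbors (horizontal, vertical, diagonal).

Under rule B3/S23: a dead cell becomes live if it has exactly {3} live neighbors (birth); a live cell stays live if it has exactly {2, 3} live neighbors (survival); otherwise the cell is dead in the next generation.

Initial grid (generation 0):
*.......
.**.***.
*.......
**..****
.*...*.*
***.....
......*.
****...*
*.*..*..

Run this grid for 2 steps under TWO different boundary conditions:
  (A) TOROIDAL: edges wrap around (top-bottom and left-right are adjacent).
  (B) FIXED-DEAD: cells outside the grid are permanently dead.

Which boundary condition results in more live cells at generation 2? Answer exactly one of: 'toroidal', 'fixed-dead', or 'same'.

Under TOROIDAL boundary, generation 2:
....***.
.....*..
..**.**.
..*..*..
..***..*
********
...*....
.*..*..*
.....*..
Population = 27

Under FIXED-DEAD boundary, generation 2:
**......
*...*.*.
..**.*..
***..*.*
..***..*
.******.
*..*....
....*...
..**....
Population = 28

Comparison: toroidal=27, fixed-dead=28 -> fixed-dead

Answer: fixed-dead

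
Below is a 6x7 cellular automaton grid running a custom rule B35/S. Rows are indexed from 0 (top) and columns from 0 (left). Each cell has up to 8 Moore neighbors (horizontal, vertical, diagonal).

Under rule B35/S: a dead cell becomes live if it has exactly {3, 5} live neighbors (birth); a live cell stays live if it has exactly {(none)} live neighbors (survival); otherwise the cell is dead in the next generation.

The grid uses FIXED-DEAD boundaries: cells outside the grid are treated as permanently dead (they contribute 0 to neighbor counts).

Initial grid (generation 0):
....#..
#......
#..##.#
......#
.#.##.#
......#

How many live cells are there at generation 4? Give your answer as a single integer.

Simulating step by step:
Generation 0 (given above): 12 live cells
Generation 1: 7 live cells
.......
...###.
.....#.
..#..#.
.......
.....#.
Generation 2: 4 live cells
....#..
.......
...##.#
.......
.......
.......
Generation 3: 3 live cells
.......
...###.
.......
.......
.......
.......
Generation 4: 2 live cells
....#..
.......
....#..
.......
.......
.......
Population at generation 4: 2

Answer: 2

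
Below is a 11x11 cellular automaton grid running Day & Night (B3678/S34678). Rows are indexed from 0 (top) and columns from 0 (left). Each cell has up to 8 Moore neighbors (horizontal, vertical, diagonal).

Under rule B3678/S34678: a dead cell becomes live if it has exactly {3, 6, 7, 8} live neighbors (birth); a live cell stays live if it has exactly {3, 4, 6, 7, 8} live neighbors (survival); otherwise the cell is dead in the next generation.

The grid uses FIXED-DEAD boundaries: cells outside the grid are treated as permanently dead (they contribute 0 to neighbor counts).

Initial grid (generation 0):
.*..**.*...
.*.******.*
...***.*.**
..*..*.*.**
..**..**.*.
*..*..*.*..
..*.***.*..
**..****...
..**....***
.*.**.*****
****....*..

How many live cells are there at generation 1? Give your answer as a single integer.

Answer: 65

Derivation:
Simulating step by step:
Generation 0 (given above): 61 live cells
Generation 1: 65 live cells
..****.**..
...******..
...**.***.*
..*..******
.*******.**
.*.*..****.
*...**.*...
.*..*.**...
*.**...*..*
***.*..*.**
.****...*..
Population at generation 1: 65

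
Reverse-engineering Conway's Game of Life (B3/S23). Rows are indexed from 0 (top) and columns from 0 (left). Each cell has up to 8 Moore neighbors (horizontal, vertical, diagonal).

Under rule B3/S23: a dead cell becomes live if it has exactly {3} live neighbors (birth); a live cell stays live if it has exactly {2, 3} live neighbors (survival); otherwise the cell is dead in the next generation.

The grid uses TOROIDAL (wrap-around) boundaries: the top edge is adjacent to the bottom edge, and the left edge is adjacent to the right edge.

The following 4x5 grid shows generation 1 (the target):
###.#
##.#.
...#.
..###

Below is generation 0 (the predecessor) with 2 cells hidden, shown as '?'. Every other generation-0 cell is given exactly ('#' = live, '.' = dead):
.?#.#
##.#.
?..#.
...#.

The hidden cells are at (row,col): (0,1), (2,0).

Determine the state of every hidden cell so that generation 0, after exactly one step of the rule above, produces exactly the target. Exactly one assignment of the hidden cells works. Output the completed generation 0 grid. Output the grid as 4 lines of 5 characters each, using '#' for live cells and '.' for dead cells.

Answer: ..#.#
##.#.
...#.
...#.

Derivation:
Hidden generation-0 cells (in order): (0,1), (2,0).
A hidden cell only influences target cells in its own 3x3 neighborhood. Try each of the 2^2 = 4 assignments, step the completed generation 0 forward once under B3/S23, and compare with the target:
  (0,1)=. (2,0)=. -> step reproduces the target at every cell -> ACCEPT
  (0,1)=. (2,0)=# -> step gives (2,0)='#' but target has '.' -> reject
  (0,1)=# (2,0)=. -> step gives (0,0)='.' but target has '#' -> reject
  (0,1)=# (2,0)=# -> step gives (0,0)='.' but target has '#' -> reject
Unique solution: (0,1)=dead, (2,0)=dead.
Check: live-neighbor counts of every cell in the completed generation 0:
33343
22434
22424
11333
Applying B3/S23 to generation 0 with these counts gives:
###.#
##.#.
...#.
..###
which matches the target exactly.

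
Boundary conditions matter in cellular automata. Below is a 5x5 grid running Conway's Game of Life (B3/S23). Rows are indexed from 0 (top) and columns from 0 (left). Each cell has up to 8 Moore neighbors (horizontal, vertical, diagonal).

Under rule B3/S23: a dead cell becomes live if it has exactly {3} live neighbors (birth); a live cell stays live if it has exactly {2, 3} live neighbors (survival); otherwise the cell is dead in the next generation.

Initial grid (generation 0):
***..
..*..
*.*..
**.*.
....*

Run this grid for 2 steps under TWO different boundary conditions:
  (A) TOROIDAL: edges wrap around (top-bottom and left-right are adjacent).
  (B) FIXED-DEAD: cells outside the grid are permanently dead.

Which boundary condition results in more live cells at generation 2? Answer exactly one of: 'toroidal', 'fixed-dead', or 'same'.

Under TOROIDAL boundary, generation 2:
*....
.....
.....
.....
.....
Population = 1

Under FIXED-DEAD boundary, generation 2:
.***.
*....
*...*
*..*.
.**..
Population = 10

Comparison: toroidal=1, fixed-dead=10 -> fixed-dead

Answer: fixed-dead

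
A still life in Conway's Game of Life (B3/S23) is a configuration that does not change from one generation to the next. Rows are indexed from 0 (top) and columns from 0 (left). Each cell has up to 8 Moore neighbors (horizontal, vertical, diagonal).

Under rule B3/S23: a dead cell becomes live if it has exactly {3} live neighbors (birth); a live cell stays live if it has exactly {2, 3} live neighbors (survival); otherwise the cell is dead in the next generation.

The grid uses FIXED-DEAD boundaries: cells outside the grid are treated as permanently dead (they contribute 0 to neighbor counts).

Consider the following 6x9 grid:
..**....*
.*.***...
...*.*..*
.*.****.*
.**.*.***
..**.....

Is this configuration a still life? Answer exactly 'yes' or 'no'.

Answer: no

Derivation:
Compute generation 1 and compare to generation 0 (given above):
Generation 1:
..**.....
.....*...
.......*.
.*......*
.*....*.*
.***...*.
Cell (0,8) differs: gen0=1 vs gen1=0 -> NOT a still life.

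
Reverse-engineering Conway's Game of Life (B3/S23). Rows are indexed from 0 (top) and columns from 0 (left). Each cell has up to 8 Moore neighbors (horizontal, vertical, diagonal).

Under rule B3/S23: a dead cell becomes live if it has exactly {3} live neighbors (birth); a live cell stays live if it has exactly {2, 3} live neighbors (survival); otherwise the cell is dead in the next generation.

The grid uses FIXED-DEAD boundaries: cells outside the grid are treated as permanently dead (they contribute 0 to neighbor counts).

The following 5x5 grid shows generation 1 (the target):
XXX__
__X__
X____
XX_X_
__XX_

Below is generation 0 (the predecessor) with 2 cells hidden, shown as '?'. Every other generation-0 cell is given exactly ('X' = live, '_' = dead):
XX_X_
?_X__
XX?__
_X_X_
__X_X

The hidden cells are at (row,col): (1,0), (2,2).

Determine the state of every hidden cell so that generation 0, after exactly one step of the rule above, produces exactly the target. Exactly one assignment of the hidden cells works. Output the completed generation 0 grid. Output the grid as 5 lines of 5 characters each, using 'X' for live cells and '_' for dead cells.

Hidden generation-0 cells (in order): (1,0), (2,2).
A hidden cell only influences target cells in its own 3x3 neighborhood. Try each of the 2^2 = 4 assignments, step the completed generation 0 forward once under B3/S23, and compare with the target:
  (1,0)=_ (2,2)=_ -> step gives (0,0)='_' but target has 'X' -> reject
  (1,0)=_ (2,2)=X -> step gives (0,0)='_' but target has 'X' -> reject
  (1,0)=X (2,2)=_ -> step reproduces the target at every cell -> ACCEPT
  (1,0)=X (2,2)=X -> step gives (1,2)='_' but target has 'X' -> reject
Unique solution: (1,0)=live, (2,2)=dead.
Check: live-neighbor counts of every cell in the completed generation 0:
23311
46321
34421
33422
12231
Applying B3/S23 to generation 0 with these counts gives:
XXX__
__X__
X____
XX_X_
__XX_
which matches the target exactly.

Answer: XX_X_
X_X__
XX___
_X_X_
__X_X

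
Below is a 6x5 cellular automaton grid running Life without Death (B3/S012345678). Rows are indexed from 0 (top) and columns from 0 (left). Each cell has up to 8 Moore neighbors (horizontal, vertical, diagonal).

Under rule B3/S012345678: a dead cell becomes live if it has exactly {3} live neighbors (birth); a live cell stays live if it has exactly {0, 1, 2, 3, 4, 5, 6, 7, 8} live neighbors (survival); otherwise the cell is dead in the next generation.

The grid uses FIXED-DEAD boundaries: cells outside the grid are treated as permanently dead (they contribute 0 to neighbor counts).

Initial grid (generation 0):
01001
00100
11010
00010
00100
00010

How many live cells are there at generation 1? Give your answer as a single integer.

Answer: 13

Derivation:
Simulating step by step:
Generation 0 (given above): 9 live cells
Generation 1: 13 live cells
01001
10110
11010
01010
00110
00010
Population at generation 1: 13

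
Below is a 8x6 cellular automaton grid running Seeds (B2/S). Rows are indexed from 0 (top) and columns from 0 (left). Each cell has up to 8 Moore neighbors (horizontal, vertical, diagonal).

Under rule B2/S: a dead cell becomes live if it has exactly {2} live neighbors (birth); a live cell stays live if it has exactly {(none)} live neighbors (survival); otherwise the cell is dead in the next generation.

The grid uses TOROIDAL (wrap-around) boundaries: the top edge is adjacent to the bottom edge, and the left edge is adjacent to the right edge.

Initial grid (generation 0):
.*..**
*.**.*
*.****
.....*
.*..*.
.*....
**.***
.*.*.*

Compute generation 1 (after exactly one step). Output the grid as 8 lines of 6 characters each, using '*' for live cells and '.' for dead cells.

Simulating step by step:
Generation 0 (given above): 24 live cells
Generation 1: 2 live cells
(generation 1 grid is the final answer)

Answer: ......
......
......
......
..*..*
......
......
......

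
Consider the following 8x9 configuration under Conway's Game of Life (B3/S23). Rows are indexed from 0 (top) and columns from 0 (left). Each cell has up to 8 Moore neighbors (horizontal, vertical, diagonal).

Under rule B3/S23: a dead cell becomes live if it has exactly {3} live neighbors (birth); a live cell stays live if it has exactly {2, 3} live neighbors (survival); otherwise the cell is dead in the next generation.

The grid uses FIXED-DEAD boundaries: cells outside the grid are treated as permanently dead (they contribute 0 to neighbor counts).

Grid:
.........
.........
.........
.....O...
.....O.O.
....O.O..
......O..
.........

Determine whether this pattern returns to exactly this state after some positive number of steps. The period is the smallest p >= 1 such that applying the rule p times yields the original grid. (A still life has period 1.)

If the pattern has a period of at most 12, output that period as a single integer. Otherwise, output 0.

Simulating and comparing each generation to the original:
Gen 0 (original, given above): 6 live cells
Gen 1: 6 live cells, differs from original
Gen 2: 6 live cells, MATCHES original -> period = 2

Answer: 2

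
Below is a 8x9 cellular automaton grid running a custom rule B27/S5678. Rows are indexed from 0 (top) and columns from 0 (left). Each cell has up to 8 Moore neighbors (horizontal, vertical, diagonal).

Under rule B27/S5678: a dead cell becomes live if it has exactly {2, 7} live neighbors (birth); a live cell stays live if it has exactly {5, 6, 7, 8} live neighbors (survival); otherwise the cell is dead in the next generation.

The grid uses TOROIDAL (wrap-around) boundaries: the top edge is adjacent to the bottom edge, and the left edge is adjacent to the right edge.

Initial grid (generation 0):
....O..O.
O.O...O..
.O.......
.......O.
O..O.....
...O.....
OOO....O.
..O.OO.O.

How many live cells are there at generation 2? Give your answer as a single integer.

Answer: 21

Derivation:
Simulating step by step:
Generation 0 (given above): 18 live cells
Generation 1: 20 live cells
..O......
...O.O.OO
O.O...OOO
OOO.....O
..O.O...O
....O....
.....O...
O........
Generation 2: 21 live cells
OO.OO.OO.
....O....
O...OO.OO
OO...OO.O
.....O.O.
.........
....O....
.O.......
Population at generation 2: 21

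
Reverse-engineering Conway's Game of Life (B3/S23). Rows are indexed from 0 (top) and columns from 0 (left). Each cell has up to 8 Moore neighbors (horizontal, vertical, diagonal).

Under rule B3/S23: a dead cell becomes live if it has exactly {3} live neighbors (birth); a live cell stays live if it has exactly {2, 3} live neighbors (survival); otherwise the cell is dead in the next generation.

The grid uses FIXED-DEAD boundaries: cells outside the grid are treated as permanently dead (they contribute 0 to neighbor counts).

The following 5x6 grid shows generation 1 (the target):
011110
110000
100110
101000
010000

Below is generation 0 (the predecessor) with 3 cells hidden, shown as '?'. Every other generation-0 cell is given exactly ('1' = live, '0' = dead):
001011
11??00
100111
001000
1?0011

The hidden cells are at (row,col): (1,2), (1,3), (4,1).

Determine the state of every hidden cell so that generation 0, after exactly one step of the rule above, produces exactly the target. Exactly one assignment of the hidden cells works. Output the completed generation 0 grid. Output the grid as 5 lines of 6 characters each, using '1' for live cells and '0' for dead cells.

Hidden generation-0 cells (in order): (1,2), (1,3), (4,1).
A hidden cell only influences target cells in its own 3x3 neighborhood. Try each of the 2^3 = 8 assignments, step the completed generation 0 forward once under B3/S23, and compare with the target:
  (1,2)=0 (1,3)=0 (4,1)=0 -> step gives (0,2)='0' but target has '1' -> reject
  (1,2)=0 (1,3)=0 (4,1)=1 -> step gives (0,2)='0' but target has '1' -> reject
  (1,2)=0 (1,3)=1 (4,1)=0 -> step gives (3,0)='0' but target has '1' -> reject
  (1,2)=0 (1,3)=1 (4,1)=1 -> step reproduces the target at every cell -> ACCEPT
  (1,2)=1 (1,3)=0 (4,1)=0 -> step gives (0,1)='0' but target has '1' -> reject
  (1,2)=1 (1,3)=0 (4,1)=1 -> step gives (0,1)='0' but target has '1' -> reject
  (1,2)=1 (1,3)=1 (4,1)=0 -> step gives (0,1)='0' but target has '1' -> reject
  (1,2)=1 (1,3)=1 (4,1)=1 -> step gives (0,1)='0' but target has '1' -> reject
Unique solution: (1,2)=dead, (1,3)=live, (4,1)=live.
Check: live-neighbor counts of every cell in the completed generation 0:
232321
234464
244331
342454
122211
Applying B3/S23 to generation 0 with these counts gives:
011110
110000
100110
101000
010000
which matches the target exactly.

Answer: 001011
110100
100111
001000
110011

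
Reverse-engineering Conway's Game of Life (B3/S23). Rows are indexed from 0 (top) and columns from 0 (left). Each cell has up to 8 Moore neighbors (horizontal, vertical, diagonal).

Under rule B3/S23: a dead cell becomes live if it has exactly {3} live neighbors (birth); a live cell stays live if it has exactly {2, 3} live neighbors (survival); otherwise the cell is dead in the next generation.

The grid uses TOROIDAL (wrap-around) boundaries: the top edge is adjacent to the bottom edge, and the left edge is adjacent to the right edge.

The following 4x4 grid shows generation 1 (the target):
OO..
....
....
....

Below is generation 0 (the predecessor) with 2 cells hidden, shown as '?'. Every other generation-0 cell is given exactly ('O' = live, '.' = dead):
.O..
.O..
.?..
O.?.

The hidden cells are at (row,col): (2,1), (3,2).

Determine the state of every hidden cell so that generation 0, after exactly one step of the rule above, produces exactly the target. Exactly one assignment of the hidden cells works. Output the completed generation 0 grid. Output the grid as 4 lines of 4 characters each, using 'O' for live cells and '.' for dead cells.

Hidden generation-0 cells (in order): (2,1), (3,2).
A hidden cell only influences target cells in its own 3x3 neighborhood. Try each of the 2^2 = 4 assignments, step the completed generation 0 forward once under B3/S23, and compare with the target:
  (2,1)=. (3,2)=. -> step reproduces the target at every cell -> ACCEPT
  (2,1)=. (3,2)=O -> step gives (0,2)='O' but target has '.' -> reject
  (2,1)=O (3,2)=. -> step gives (1,0)='O' but target has '.' -> reject
  (2,1)=O (3,2)=O -> step gives (0,2)='O' but target has '.' -> reject
Unique solution: (2,1)=dead, (3,2)=dead.
Check: live-neighbor counts of every cell in the completed generation 0:
3221
2120
2211
1211
Applying B3/S23 to generation 0 with these counts gives:
OO..
....
....
....
which matches the target exactly.

Answer: .O..
.O..
....
O...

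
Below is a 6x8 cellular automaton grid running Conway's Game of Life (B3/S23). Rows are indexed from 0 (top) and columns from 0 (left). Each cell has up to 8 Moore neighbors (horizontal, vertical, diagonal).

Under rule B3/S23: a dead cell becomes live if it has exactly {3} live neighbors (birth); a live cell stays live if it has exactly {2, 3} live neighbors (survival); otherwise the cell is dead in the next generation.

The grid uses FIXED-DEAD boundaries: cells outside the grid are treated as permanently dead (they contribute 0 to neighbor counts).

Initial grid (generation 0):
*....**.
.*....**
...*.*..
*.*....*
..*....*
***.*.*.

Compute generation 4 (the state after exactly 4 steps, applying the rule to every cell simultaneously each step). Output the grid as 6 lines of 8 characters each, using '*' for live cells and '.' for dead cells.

Simulating step by step:
Generation 0 (given above): 18 live cells
Generation 1: 19 live cells
.....***
....*..*
.**....*
.***..*.
*.*...**
.***....
Generation 2: 17 live cells
.....***
.....*.*
.*....**
*..*..*.
*.....**
.***....
Generation 3: 14 live cells
.....*.*
.....*..
.....*.*
**...*..
*..*..**
.**.....
Generation 4: 14 live cells
(generation 4 grid is the final answer)

Answer: ......*.
....**..
....**..
**..**.*
*.....*.
.**.....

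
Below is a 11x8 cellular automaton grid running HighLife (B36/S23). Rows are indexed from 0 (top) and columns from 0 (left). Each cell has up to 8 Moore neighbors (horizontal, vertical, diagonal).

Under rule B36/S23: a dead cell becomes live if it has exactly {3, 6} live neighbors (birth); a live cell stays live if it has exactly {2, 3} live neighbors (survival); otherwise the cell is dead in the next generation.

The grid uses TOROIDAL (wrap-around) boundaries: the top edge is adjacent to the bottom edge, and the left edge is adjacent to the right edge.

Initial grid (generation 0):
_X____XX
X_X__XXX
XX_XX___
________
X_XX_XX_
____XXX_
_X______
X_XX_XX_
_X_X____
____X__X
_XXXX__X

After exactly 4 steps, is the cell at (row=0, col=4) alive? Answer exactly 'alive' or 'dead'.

Simulating step by step:
Generation 0 (given above): 35 live cells
Generation 1: 46 live cells
X___X___
__XXXX__
XXXXXXX_
X____X_X
___X__XX
_XXXX_XX
_XXX___X
X__XX___
XX_X_XXX
_X__X___
_XXXXX_X
Generation 2: 27 live cells
X_____X_
X_____XX
X_______
______X_
_X_X____
_X__XX__
_____XXX
__X__X__
_X_X_XXX
X_X_____
_XX__X__
Generation 3: 32 live cells
X____XX_
XX____X_
X_____X_
________
__X_XX__
X_X_XX__
________
X_X_____
XX_XXXXX
X__XXX_X
X_X____X
Generation 4: 25 live cells
_____XXX
XX____XX
XX______
_____X__
_X__XX__
_X__XX__
___X____
X_XXXXX_
________
______X_
___X____

Cell (0,4) at generation 4: 0 -> dead

Answer: dead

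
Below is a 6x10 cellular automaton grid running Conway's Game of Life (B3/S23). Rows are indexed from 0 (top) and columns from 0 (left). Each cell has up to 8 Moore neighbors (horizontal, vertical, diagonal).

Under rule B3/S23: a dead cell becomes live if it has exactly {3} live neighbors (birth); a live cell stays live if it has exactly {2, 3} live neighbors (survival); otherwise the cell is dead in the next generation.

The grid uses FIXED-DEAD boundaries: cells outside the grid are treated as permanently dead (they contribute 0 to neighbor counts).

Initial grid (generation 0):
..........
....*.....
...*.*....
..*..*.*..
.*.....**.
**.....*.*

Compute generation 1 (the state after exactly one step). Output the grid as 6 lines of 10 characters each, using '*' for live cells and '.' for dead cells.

Answer: ..........
....*.....
...*.**...
..*.*..**.
***....*..
**.....*..

Derivation:
Simulating step by step:
Generation 0 (given above): 13 live cells
Generation 1: 15 live cells
(generation 1 grid is the final answer)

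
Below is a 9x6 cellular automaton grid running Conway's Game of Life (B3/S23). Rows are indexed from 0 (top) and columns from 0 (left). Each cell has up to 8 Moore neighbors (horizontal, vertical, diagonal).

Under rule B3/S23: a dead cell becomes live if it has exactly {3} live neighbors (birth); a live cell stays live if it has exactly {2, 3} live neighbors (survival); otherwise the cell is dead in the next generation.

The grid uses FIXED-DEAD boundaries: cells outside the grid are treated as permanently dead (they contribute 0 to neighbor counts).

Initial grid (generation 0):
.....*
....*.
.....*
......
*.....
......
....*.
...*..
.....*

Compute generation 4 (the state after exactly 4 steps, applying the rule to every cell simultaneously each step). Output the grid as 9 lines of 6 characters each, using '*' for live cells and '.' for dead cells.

Simulating step by step:
Generation 0 (given above): 7 live cells
Generation 1: 3 live cells
......
....**
......
......
......
......
......
....*.
......
Generation 2: 0 live cells
......
......
......
......
......
......
......
......
......
Generation 3: 0 live cells
......
......
......
......
......
......
......
......
......
Generation 4: 0 live cells
(generation 4 grid is the final answer)

Answer: ......
......
......
......
......
......
......
......
......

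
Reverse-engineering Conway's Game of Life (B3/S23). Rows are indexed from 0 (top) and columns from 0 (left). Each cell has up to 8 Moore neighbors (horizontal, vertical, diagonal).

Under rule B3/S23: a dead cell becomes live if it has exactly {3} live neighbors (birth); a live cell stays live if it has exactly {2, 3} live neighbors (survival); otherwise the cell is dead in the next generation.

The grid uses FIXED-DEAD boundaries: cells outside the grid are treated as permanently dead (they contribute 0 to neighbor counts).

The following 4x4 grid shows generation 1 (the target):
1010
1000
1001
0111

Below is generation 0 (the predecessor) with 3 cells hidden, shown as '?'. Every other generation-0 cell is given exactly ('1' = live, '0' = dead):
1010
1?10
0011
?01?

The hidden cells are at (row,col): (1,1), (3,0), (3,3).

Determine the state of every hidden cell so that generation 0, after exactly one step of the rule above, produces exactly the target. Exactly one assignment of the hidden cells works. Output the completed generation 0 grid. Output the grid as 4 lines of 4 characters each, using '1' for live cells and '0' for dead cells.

Hidden generation-0 cells (in order): (1,1), (3,0), (3,3).
A hidden cell only influences target cells in its own 3x3 neighborhood. Try each of the 2^3 = 8 assignments, step the completed generation 0 forward once under B3/S23, and compare with the target:
  (1,1)=0 (3,0)=0 (3,3)=0 -> step gives (0,0)='0' but target has '1' -> reject
  (1,1)=0 (3,0)=0 (3,3)=1 -> step gives (0,0)='0' but target has '1' -> reject
  (1,1)=0 (3,0)=1 (3,3)=0 -> step gives (0,0)='0' but target has '1' -> reject
  (1,1)=0 (3,0)=1 (3,3)=1 -> step gives (0,0)='0' but target has '1' -> reject
  (1,1)=1 (3,0)=0 (3,3)=0 -> step gives (2,0)='0' but target has '1' -> reject
  (1,1)=1 (3,0)=0 (3,3)=1 -> step gives (2,0)='0' but target has '1' -> reject
  (1,1)=1 (3,0)=1 (3,3)=0 -> step reproduces the target at every cell -> ACCEPT
  (1,1)=1 (3,0)=1 (3,3)=1 -> step gives (2,3)='0' but target has '1' -> reject
Unique solution: (1,1)=live, (3,0)=live, (3,3)=dead.
Check: live-neighbor counts of every cell in the completed generation 0:
2522
2544
3643
0323
Applying B3/S23 to generation 0 with these counts gives:
1010
1000
1001
0111
which matches the target exactly.

Answer: 1010
1110
0011
1010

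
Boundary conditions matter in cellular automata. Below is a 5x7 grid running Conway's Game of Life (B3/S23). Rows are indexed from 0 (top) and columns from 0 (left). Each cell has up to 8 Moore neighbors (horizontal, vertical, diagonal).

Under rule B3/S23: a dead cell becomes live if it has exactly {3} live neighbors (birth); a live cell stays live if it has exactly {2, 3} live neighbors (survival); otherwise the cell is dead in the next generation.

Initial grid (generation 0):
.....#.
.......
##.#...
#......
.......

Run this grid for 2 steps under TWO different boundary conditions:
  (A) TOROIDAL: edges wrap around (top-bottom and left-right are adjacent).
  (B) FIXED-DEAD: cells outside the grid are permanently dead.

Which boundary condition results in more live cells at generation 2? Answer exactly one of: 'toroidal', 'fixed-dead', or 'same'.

Under TOROIDAL boundary, generation 2:
.......
.......
##.....
##.....
.......
Population = 4

Under FIXED-DEAD boundary, generation 2:
.......
.......
##.....
##.....
.......
Population = 4

Comparison: toroidal=4, fixed-dead=4 -> same

Answer: same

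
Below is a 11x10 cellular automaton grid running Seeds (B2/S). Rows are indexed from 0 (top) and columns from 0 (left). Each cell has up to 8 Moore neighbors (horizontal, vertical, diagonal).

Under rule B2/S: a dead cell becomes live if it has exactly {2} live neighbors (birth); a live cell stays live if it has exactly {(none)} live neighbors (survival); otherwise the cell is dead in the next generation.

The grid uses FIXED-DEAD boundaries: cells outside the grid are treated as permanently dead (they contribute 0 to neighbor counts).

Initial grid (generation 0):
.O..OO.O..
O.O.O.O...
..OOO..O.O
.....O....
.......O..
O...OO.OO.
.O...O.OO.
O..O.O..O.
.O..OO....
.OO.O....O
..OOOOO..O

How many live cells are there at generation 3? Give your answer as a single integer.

Answer: 21

Derivation:
Simulating step by step:
Generation 0 (given above): 41 live cells
Generation 1: 16 live cells
O.O.......
..........
........O.
..O....O..
..........
.O.......O
..OO......
.........O
......O.OO
O.......O.
........O.
Generation 2: 16 live cells
.O........
.O........
.......O..
........O.
.OO.....O.
...O......
.O......OO
..OO...O..
..........
..........
.......O.O
Generation 3: 21 live cells
O.O.......
O.O.......
........O.
.OO......O
...O...O.O
O......O..
....O..O..
.O.......O
..OO......
........O.
........O.
Population at generation 3: 21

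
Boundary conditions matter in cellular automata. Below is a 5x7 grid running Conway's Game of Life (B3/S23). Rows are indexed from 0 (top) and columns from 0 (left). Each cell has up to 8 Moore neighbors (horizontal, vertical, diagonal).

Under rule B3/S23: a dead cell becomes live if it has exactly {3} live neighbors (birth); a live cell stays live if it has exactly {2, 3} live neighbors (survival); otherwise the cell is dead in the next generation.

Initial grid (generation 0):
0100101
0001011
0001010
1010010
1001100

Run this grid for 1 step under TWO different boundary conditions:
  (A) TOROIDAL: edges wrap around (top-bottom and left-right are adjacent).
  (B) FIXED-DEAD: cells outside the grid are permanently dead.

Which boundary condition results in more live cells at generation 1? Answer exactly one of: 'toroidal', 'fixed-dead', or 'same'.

Answer: toroidal

Derivation:
Under TOROIDAL boundary, generation 1:
0010001
1011001
0011010
0110010
1011100
Population = 16

Under FIXED-DEAD boundary, generation 1:
0000101
0011001
0011010
0110010
0101100
Population = 14

Comparison: toroidal=16, fixed-dead=14 -> toroidal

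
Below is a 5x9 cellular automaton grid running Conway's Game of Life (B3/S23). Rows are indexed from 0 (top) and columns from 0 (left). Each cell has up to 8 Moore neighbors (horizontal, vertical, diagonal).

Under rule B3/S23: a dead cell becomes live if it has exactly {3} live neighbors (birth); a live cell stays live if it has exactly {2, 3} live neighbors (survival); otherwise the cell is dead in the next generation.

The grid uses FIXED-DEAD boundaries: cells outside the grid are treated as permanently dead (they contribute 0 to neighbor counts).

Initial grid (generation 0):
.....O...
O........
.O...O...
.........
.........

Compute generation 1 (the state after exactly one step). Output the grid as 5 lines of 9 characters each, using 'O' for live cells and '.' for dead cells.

Answer: .........
.........
.........
.........
.........

Derivation:
Simulating step by step:
Generation 0 (given above): 4 live cells
Generation 1: 0 live cells
(generation 1 grid is the final answer)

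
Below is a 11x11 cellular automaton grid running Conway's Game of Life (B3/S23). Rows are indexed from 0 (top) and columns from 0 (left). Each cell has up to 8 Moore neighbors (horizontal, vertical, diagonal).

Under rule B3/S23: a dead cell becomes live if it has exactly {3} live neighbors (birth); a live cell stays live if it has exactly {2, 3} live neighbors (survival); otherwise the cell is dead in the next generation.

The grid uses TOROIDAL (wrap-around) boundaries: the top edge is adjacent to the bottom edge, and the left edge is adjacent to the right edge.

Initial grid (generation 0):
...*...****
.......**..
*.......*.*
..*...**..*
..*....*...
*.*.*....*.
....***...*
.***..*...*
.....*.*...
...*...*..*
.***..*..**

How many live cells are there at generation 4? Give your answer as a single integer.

Simulating step by step:
Generation 0 (given above): 40 live cells
Generation 1: 47 live cells
*..*..*...*
*..........
*.....*.*.*
**....*****
..*...***.*
.*..*.*...*
....*.*..**
*.**...*...
*..**..*...
*..**..****
...**.*....
Generation 2: 45 live cells
*..***....*
.*.....*.*.
......*.*..
.*...*.....
..*........
...*..*.*.*
.**.*.**.**
***..****..
*.....**.*.
*.*...*****
..*...*.*..
Generation 3: 41 live cells
***********
*...*******
......***..
...........
..*........
**.*.**.*.*
....*.....*
..**.......
..*........
*....*.....
..*.*.*.*..
Generation 4: 30 live cells
..*........
..*........
..........*
.......*...
***........
******...**
.*..**...**
..**.......
.***.......
.*.*.*.....
..*.....*..
Population at generation 4: 30

Answer: 30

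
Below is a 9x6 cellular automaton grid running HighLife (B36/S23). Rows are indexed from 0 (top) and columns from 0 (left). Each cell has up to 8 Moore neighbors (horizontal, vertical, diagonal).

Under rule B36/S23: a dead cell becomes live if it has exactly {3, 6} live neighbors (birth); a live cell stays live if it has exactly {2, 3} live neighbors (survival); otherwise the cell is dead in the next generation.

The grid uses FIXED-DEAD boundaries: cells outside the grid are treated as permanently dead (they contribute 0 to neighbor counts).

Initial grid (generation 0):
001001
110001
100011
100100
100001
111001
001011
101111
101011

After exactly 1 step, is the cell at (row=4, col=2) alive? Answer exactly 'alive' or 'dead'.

Answer: alive

Derivation:
Simulating step by step:
Generation 0 (given above): 28 live cells
Generation 1: 23 live cells
010000
110001
100011
110001
101010
101101
110100
001000
001001

Cell (4,2) at generation 1: 1 -> alive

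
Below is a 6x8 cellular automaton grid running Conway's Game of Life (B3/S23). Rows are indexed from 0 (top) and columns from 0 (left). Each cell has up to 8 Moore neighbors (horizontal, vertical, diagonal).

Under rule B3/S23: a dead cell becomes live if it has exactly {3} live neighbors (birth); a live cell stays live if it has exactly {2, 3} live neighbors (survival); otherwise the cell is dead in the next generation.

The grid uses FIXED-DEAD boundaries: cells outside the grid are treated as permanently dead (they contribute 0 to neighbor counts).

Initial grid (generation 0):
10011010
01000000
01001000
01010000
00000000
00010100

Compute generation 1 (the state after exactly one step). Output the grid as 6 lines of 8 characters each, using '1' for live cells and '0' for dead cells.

Simulating step by step:
Generation 0 (given above): 11 live cells
Generation 1: 11 live cells
(generation 1 grid is the final answer)

Answer: 00000000
11111100
11000000
00100000
00101000
00000000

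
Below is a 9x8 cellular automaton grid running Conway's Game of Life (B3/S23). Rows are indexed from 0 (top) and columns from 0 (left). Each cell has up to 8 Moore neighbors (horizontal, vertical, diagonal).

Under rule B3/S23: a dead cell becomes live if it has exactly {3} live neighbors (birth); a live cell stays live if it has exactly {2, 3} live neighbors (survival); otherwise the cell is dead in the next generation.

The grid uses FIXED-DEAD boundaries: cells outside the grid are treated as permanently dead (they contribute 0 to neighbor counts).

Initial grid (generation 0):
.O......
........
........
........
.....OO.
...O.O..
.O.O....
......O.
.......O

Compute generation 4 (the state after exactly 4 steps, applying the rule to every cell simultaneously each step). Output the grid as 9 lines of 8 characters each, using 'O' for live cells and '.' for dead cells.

Answer: ........
........
........
........
......O.
.....O..
........
........
........

Derivation:
Simulating step by step:
Generation 0 (given above): 9 live cells
Generation 1: 8 live cells
........
........
........
........
....OOO.
..O..OO.
..O.O...
........
........
Generation 2: 6 live cells
........
........
........
.....O..
....O.O.
......O.
...O.O..
........
........
Generation 3: 4 live cells
........
........
........
.....O..
......O.
....O.O.
........
........
........
Generation 4: 2 live cells
(generation 4 grid is the final answer)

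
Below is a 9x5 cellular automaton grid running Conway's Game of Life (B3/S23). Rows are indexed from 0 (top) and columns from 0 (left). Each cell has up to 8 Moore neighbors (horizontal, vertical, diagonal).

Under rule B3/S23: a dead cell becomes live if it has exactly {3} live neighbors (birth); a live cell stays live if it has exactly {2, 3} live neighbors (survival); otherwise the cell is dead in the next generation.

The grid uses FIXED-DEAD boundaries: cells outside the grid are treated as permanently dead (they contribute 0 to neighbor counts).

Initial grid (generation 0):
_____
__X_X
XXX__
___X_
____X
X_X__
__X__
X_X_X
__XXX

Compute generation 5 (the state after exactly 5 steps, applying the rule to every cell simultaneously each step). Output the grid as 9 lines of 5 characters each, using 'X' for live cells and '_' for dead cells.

Simulating step by step:
Generation 0 (given above): 16 live cells
Generation 1: 16 live cells
_____
__XX_
_XX__
_XXX_
___X_
_X_X_
__X__
__X_X
_XX_X
Generation 2: 14 live cells
_____
_XXX_
_____
_X_X_
_X_XX
___X_
_XX__
__X__
_XX__
Generation 3: 17 live cells
__X__
__X__
_X_X_
___XX
___XX
_X_XX
_XXX_
___X_
_XX__
Generation 4: 9 live cells
_____
_XXX_
___XX
_____
_____
_X___
_X___
___X_
__X__
Generation 5: 8 live cells
(generation 5 grid is the final answer)

Answer: __X__
__XXX
___XX
_____
_____
_____
__X__
__X__
_____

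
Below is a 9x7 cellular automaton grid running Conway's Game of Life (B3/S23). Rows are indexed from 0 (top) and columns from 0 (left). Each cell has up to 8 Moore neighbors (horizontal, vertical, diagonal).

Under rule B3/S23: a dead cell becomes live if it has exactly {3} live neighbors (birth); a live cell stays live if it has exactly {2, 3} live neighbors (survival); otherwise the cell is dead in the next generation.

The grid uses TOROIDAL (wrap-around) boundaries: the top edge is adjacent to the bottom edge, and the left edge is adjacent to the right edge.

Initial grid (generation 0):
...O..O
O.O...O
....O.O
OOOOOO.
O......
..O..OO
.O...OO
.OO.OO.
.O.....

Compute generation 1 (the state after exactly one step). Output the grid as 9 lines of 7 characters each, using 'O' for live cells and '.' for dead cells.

Answer: .OO...O
O..O..O
....O..
OOOOOO.
O......
.O...O.
.O.O...
.OO.OOO
OO.OOO.

Derivation:
Simulating step by step:
Generation 0 (given above): 25 live cells
Generation 1: 28 live cells
(generation 1 grid is the final answer)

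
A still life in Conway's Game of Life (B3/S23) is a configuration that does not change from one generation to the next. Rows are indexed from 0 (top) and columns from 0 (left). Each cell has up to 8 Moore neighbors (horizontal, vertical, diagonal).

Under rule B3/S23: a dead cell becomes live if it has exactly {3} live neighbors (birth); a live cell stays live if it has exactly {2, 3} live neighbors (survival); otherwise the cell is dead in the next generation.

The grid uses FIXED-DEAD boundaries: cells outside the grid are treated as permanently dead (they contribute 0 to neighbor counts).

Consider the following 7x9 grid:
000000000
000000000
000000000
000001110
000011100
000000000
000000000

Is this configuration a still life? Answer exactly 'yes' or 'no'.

Compute generation 1 and compare to generation 0 (given above):
Generation 1:
000000000
000000000
000000100
000010010
000010010
000001000
000000000
Cell (2,6) differs: gen0=0 vs gen1=1 -> NOT a still life.

Answer: no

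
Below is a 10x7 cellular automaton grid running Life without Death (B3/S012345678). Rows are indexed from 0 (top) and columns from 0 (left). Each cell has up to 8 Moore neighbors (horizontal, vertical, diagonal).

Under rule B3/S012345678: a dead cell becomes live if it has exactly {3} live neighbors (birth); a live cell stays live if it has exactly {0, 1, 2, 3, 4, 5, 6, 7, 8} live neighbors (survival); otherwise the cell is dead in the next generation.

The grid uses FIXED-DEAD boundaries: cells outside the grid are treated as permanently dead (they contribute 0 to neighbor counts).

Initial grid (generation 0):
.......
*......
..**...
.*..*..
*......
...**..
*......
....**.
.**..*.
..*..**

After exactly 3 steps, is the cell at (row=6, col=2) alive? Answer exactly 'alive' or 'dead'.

Simulating step by step:
Generation 0 (given above): 17 live cells
Generation 1: 27 live cells
.......
*......
.***...
.****..
*..**..
...**..
*..*.*.
.*..**.
.***.*.
.**..**
Generation 2: 42 live cells
.......
***....
*****..
*****..
**.***.
..****.
*.**.*.
**..***
****.*.
.******
Generation 3: 46 live cells
.*.....
***....
*****..
*****..
**.***.
*.*****
*.**.*.
**..***
****.*.
*******

Cell (6,2) at generation 3: 1 -> alive

Answer: alive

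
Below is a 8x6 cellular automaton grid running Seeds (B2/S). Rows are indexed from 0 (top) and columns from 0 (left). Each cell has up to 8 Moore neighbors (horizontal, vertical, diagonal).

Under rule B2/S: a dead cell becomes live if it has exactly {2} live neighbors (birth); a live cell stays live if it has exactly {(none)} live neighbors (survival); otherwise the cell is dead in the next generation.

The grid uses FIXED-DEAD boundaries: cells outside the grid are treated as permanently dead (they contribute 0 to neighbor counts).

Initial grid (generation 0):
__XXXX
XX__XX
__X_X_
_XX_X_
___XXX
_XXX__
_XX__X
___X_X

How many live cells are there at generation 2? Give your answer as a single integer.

Answer: 2

Derivation:
Simulating step by step:
Generation 0 (given above): 24 live cells
Generation 1: 5 live cells
X_____
______
______
______
X_____
X_____
X_____
_X____
Generation 2: 2 live cells
______
______
______
______
_X____
______
______
X_____
Population at generation 2: 2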